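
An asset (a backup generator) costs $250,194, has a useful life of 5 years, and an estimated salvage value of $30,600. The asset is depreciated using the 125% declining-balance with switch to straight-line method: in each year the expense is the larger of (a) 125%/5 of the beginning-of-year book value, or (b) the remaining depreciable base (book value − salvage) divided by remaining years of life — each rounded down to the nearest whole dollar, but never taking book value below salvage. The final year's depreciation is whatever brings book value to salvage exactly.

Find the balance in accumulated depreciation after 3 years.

$146,170

Depreciable base = $250,194 − $30,600 = $219,594.
Year 1: DB = ⌊$250,194 × 125%/5⌋ = $62,548; SL = ⌊$219,594/5⌋ = $43,918 → take DB $62,548. Book value $187,646.
Year 2: DB = ⌊$187,646 × 125%/5⌋ = $46,911; SL = ⌊$157,046/4⌋ = $39,261 → take DB $46,911. Book value $140,735.
Year 3: DB = ⌊$140,735 × 125%/5⌋ = $35,183; SL = ⌊$110,135/3⌋ = $36,711 → take SL $36,711. Book value $104,024.
Accumulated through year 3 = $250,194 − $104,024 = $146,170.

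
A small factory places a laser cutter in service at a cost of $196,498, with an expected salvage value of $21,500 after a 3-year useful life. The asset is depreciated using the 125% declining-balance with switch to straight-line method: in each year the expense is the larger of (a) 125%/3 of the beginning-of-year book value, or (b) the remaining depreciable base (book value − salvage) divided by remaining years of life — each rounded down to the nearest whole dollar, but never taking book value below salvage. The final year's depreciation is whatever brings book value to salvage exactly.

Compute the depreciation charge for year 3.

Depreciable base = $196,498 − $21,500 = $174,998.
Year 1: DB = ⌊$196,498 × 125%/3⌋ = $81,874; SL = ⌊$174,998/3⌋ = $58,332 → take DB $81,874. Book value $114,624.
Year 2: DB = ⌊$114,624 × 125%/3⌋ = $47,760; SL = ⌊$93,124/2⌋ = $46,562 → take DB $47,760. Book value $66,864.
Year 3 (final): $66,864 − $21,500 = $45,364. Book value $21,500.

$45,364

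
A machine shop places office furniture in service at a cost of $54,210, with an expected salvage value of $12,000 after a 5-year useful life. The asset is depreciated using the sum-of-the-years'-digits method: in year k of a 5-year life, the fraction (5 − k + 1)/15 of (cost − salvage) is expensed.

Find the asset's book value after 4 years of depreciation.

$14,814

Depreciable base = $54,210 − $12,000 = $42,210.
Sum of the years' digits = 5+4+3+2+1 = 15.
Year 1: $42,210 × 5/15 = $14,070. Book value $40,140.
Year 2: $42,210 × 4/15 = $11,256. Book value $28,884.
Year 3: $42,210 × 3/15 = $8,442. Book value $20,442.
Year 4: $42,210 × 2/15 = $5,628. Book value $14,814.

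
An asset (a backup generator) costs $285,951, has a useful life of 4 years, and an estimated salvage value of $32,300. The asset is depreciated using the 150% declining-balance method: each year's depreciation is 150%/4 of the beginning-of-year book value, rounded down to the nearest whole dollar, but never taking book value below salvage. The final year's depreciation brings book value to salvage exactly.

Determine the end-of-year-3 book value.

Depreciable base = $285,951 − $32,300 = $253,651.
Year 1: ⌊$285,951 × 150%/4⌋ = $107,231. Book value $178,720.
Year 2: ⌊$178,720 × 150%/4⌋ = $67,020. Book value $111,700.
Year 3: ⌊$111,700 × 150%/4⌋ = $41,887. Book value $69,813.

$69,813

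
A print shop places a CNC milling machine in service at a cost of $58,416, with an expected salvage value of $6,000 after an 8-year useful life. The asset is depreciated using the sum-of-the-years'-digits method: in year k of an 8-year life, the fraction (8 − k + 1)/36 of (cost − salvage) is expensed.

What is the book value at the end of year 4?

Depreciable base = $58,416 − $6,000 = $52,416.
Sum of the years' digits = 8+7+6+5+4+3+2+1 = 36.
Year 1: $52,416 × 8/36 = $11,648. Book value $46,768.
Year 2: $52,416 × 7/36 = $10,192. Book value $36,576.
Year 3: $52,416 × 6/36 = $8,736. Book value $27,840.
Year 4: $52,416 × 5/36 = $7,280. Book value $20,560.

$20,560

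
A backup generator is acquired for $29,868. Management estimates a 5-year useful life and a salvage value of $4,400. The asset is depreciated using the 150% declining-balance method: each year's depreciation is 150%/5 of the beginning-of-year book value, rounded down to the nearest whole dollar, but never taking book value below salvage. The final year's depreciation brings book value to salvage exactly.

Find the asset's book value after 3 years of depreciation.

Depreciable base = $29,868 − $4,400 = $25,468.
Year 1: ⌊$29,868 × 150%/5⌋ = $8,960. Book value $20,908.
Year 2: ⌊$20,908 × 150%/5⌋ = $6,272. Book value $14,636.
Year 3: ⌊$14,636 × 150%/5⌋ = $4,390. Book value $10,246.

$10,246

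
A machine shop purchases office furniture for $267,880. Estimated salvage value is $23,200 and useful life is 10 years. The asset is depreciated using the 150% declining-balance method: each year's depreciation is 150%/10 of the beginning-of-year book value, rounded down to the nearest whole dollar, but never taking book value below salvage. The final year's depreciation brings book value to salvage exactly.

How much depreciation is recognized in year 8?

Depreciable base = $267,880 − $23,200 = $244,680.
Year 1: ⌊$267,880 × 150%/10⌋ = $40,182. Book value $227,698.
Year 2: ⌊$227,698 × 150%/10⌋ = $34,154. Book value $193,544.
Year 3: ⌊$193,544 × 150%/10⌋ = $29,031. Book value $164,513.
Year 4: ⌊$164,513 × 150%/10⌋ = $24,676. Book value $139,837.
Year 5: ⌊$139,837 × 150%/10⌋ = $20,975. Book value $118,862.
Year 6: ⌊$118,862 × 150%/10⌋ = $17,829. Book value $101,033.
Year 7: ⌊$101,033 × 150%/10⌋ = $15,154. Book value $85,879.
Year 8: ⌊$85,879 × 150%/10⌋ = $12,881. Book value $72,998.

$12,881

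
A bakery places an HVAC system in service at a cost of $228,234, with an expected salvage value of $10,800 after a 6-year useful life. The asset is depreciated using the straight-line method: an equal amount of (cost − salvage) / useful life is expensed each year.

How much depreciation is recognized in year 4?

$36,239

Depreciable base = $228,234 − $10,800 = $217,434.
Annual expense = $217,434 / 6 = $36,239.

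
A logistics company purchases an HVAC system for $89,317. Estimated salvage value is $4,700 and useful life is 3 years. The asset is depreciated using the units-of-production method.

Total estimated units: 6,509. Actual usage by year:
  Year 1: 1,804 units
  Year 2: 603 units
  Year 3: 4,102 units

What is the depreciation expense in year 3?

Depreciable base = $89,317 − $4,700 = $84,617.
Rate = $84,617 / 6,509 units = $13 per unit.
Year 1: 1,804 × $13 = $23,452. Book value $65,865.
Year 2: 603 × $13 = $7,839. Book value $58,026.
Year 3: 4,102 × $13 = $53,326. Book value $4,700.

$53,326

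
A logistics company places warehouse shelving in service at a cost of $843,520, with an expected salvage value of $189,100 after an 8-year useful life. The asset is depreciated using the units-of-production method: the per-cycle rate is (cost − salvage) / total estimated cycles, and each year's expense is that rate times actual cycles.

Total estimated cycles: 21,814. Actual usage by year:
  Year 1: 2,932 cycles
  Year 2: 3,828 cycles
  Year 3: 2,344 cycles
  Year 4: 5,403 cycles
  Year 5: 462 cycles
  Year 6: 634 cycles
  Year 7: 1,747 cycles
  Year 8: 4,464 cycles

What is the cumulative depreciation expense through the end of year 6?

$468,090

Depreciable base = $843,520 − $189,100 = $654,420.
Rate = $654,420 / 21,814 cycles = $30 per cycle.
Year 1: 2,932 × $30 = $87,960. Book value $755,560.
Year 2: 3,828 × $30 = $114,840. Book value $640,720.
Year 3: 2,344 × $30 = $70,320. Book value $570,400.
Year 4: 5,403 × $30 = $162,090. Book value $408,310.
Year 5: 462 × $30 = $13,860. Book value $394,450.
Year 6: 634 × $30 = $19,020. Book value $375,430.
Accumulated through year 6 = $843,520 − $375,430 = $468,090.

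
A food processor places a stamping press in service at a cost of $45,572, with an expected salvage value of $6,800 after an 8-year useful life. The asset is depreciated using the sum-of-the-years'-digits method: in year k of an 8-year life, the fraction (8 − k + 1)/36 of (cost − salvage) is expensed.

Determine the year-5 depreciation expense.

Depreciable base = $45,572 − $6,800 = $38,772.
Sum of the years' digits = 8+7+6+5+4+3+2+1 = 36.
Year 1: $38,772 × 8/36 = $8,616. Book value $36,956.
Year 2: $38,772 × 7/36 = $7,539. Book value $29,417.
Year 3: $38,772 × 6/36 = $6,462. Book value $22,955.
Year 4: $38,772 × 5/36 = $5,385. Book value $17,570.
Year 5: $38,772 × 4/36 = $4,308. Book value $13,262.

$4,308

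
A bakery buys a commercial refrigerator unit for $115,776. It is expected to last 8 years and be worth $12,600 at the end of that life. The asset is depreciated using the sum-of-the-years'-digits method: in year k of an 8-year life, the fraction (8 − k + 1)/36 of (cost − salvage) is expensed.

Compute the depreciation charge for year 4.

Depreciable base = $115,776 − $12,600 = $103,176.
Sum of the years' digits = 8+7+6+5+4+3+2+1 = 36.
Year 1: $103,176 × 8/36 = $22,928. Book value $92,848.
Year 2: $103,176 × 7/36 = $20,062. Book value $72,786.
Year 3: $103,176 × 6/36 = $17,196. Book value $55,590.
Year 4: $103,176 × 5/36 = $14,330. Book value $41,260.

$14,330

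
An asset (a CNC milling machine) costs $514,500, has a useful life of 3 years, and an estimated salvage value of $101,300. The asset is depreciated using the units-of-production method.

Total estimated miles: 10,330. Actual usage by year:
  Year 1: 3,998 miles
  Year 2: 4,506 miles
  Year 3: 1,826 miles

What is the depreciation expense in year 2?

Depreciable base = $514,500 − $101,300 = $413,200.
Rate = $413,200 / 10,330 miles = $40 per mile.
Year 1: 3,998 × $40 = $159,920. Book value $354,580.
Year 2: 4,506 × $40 = $180,240. Book value $174,340.

$180,240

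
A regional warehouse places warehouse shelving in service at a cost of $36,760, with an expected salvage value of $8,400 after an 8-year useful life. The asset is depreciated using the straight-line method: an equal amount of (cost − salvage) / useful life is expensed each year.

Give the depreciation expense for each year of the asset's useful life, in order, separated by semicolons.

Depreciable base = $36,760 − $8,400 = $28,360.
Annual expense = $28,360 / 8 = $3,545.
End of year 1: book value $33,215.
End of year 2: book value $29,670.
End of year 3: book value $26,125.
End of year 4: book value $22,580.
End of year 5: book value $19,035.
End of year 6: book value $15,490.
End of year 7: book value $11,945.
End of year 8: book value $8,400.

$3,545; $3,545; $3,545; $3,545; $3,545; $3,545; $3,545; $3,545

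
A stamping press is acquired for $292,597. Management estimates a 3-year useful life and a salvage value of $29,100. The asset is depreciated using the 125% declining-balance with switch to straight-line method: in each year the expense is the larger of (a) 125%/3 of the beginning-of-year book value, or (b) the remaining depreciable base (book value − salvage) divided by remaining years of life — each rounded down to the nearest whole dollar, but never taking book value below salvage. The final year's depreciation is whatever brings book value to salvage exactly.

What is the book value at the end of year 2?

$99,565

Depreciable base = $292,597 − $29,100 = $263,497.
Year 1: DB = ⌊$292,597 × 125%/3⌋ = $121,915; SL = ⌊$263,497/3⌋ = $87,832 → take DB $121,915. Book value $170,682.
Year 2: DB = ⌊$170,682 × 125%/3⌋ = $71,117; SL = ⌊$141,582/2⌋ = $70,791 → take DB $71,117. Book value $99,565.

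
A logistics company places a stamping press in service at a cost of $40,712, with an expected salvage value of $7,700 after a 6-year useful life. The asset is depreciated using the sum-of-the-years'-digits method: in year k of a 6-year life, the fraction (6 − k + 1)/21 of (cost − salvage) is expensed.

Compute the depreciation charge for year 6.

Depreciable base = $40,712 − $7,700 = $33,012.
Sum of the years' digits = 6+5+4+3+2+1 = 21.
Year 1: $33,012 × 6/21 = $9,432. Book value $31,280.
Year 2: $33,012 × 5/21 = $7,860. Book value $23,420.
Year 3: $33,012 × 4/21 = $6,288. Book value $17,132.
Year 4: $33,012 × 3/21 = $4,716. Book value $12,416.
Year 5: $33,012 × 2/21 = $3,144. Book value $9,272.
Year 6: $33,012 × 1/21 = $1,572. Book value $7,700.

$1,572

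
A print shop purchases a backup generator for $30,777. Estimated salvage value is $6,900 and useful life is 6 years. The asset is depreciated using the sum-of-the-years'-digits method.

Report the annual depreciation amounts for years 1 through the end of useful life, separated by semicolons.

Depreciable base = $30,777 − $6,900 = $23,877.
Sum of the years' digits = 6+5+4+3+2+1 = 21.
Year 1: $23,877 × 6/21 = $6,822. Book value $23,955.
Year 2: $23,877 × 5/21 = $5,685. Book value $18,270.
Year 3: $23,877 × 4/21 = $4,548. Book value $13,722.
Year 4: $23,877 × 3/21 = $3,411. Book value $10,311.
Year 5: $23,877 × 2/21 = $2,274. Book value $8,037.
Year 6: $23,877 × 1/21 = $1,137. Book value $6,900.

$6,822; $5,685; $4,548; $3,411; $2,274; $1,137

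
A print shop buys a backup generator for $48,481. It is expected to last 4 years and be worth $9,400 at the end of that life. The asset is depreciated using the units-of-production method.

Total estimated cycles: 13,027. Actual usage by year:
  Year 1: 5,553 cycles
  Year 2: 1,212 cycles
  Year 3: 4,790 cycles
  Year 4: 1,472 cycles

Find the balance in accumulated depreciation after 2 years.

Depreciable base = $48,481 − $9,400 = $39,081.
Rate = $39,081 / 13,027 cycles = $3 per cycle.
Year 1: 5,553 × $3 = $16,659. Book value $31,822.
Year 2: 1,212 × $3 = $3,636. Book value $28,186.
Accumulated through year 2 = $48,481 − $28,186 = $20,295.

$20,295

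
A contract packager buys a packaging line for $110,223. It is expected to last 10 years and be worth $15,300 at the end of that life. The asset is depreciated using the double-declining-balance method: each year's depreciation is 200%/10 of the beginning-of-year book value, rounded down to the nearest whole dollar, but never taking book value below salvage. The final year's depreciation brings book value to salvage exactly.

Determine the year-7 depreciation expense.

Depreciable base = $110,223 − $15,300 = $94,923.
Year 1: ⌊$110,223 × 200%/10⌋ = $22,044. Book value $88,179.
Year 2: ⌊$88,179 × 200%/10⌋ = $17,635. Book value $70,544.
Year 3: ⌊$70,544 × 200%/10⌋ = $14,108. Book value $56,436.
Year 4: ⌊$56,436 × 200%/10⌋ = $11,287. Book value $45,149.
Year 5: ⌊$45,149 × 200%/10⌋ = $9,029. Book value $36,120.
Year 6: ⌊$36,120 × 200%/10⌋ = $7,224. Book value $28,896.
Year 7: ⌊$28,896 × 200%/10⌋ = $5,779. Book value $23,117.

$5,779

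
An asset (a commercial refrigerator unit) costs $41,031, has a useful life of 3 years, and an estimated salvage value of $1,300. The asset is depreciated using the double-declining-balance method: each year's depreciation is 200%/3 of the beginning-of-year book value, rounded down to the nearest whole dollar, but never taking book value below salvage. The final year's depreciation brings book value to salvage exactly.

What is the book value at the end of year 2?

Depreciable base = $41,031 − $1,300 = $39,731.
Year 1: ⌊$41,031 × 200%/3⌋ = $27,354. Book value $13,677.
Year 2: ⌊$13,677 × 200%/3⌋ = $9,118. Book value $4,559.

$4,559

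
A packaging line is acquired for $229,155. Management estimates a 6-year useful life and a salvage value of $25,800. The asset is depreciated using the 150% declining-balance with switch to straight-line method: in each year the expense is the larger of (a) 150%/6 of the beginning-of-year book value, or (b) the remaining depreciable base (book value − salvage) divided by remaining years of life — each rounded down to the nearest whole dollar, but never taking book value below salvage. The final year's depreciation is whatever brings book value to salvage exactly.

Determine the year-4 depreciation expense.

$24,169

Depreciable base = $229,155 − $25,800 = $203,355.
Year 1: DB = ⌊$229,155 × 150%/6⌋ = $57,288; SL = ⌊$203,355/6⌋ = $33,892 → take DB $57,288. Book value $171,867.
Year 2: DB = ⌊$171,867 × 150%/6⌋ = $42,966; SL = ⌊$146,067/5⌋ = $29,213 → take DB $42,966. Book value $128,901.
Year 3: DB = ⌊$128,901 × 150%/6⌋ = $32,225; SL = ⌊$103,101/4⌋ = $25,775 → take DB $32,225. Book value $96,676.
Year 4: DB = ⌊$96,676 × 150%/6⌋ = $24,169; SL = ⌊$70,876/3⌋ = $23,625 → take DB $24,169. Book value $72,507.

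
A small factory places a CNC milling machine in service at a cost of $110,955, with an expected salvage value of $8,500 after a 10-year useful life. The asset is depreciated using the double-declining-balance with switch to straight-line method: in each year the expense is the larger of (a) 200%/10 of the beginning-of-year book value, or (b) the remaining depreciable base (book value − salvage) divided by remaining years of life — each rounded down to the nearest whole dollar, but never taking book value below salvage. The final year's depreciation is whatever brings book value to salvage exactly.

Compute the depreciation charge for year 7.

$5,817

Depreciable base = $110,955 − $8,500 = $102,455.
Year 1: DB = ⌊$110,955 × 200%/10⌋ = $22,191; SL = ⌊$102,455/10⌋ = $10,245 → take DB $22,191. Book value $88,764.
Year 2: DB = ⌊$88,764 × 200%/10⌋ = $17,752; SL = ⌊$80,264/9⌋ = $8,918 → take DB $17,752. Book value $71,012.
Year 3: DB = ⌊$71,012 × 200%/10⌋ = $14,202; SL = ⌊$62,512/8⌋ = $7,814 → take DB $14,202. Book value $56,810.
Year 4: DB = ⌊$56,810 × 200%/10⌋ = $11,362; SL = ⌊$48,310/7⌋ = $6,901 → take DB $11,362. Book value $45,448.
Year 5: DB = ⌊$45,448 × 200%/10⌋ = $9,089; SL = ⌊$36,948/6⌋ = $6,158 → take DB $9,089. Book value $36,359.
Year 6: DB = ⌊$36,359 × 200%/10⌋ = $7,271; SL = ⌊$27,859/5⌋ = $5,571 → take DB $7,271. Book value $29,088.
Year 7: DB = ⌊$29,088 × 200%/10⌋ = $5,817; SL = ⌊$20,588/4⌋ = $5,147 → take DB $5,817. Book value $23,271.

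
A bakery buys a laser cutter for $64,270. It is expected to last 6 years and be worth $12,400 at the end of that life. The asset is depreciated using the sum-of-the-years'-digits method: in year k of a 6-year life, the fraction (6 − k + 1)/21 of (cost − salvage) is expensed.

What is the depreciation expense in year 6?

$2,470

Depreciable base = $64,270 − $12,400 = $51,870.
Sum of the years' digits = 6+5+4+3+2+1 = 21.
Year 1: $51,870 × 6/21 = $14,820. Book value $49,450.
Year 2: $51,870 × 5/21 = $12,350. Book value $37,100.
Year 3: $51,870 × 4/21 = $9,880. Book value $27,220.
Year 4: $51,870 × 3/21 = $7,410. Book value $19,810.
Year 5: $51,870 × 2/21 = $4,940. Book value $14,870.
Year 6: $51,870 × 1/21 = $2,470. Book value $12,400.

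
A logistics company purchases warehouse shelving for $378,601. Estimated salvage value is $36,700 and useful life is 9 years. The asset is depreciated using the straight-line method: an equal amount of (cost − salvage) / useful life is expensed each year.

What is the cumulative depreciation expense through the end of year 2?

Depreciable base = $378,601 − $36,700 = $341,901.
Annual expense = $341,901 / 9 = $37,989.
End of year 1: book value $340,612.
End of year 2: book value $302,623.
Accumulated through year 2 = $378,601 − $302,623 = $75,978.

$75,978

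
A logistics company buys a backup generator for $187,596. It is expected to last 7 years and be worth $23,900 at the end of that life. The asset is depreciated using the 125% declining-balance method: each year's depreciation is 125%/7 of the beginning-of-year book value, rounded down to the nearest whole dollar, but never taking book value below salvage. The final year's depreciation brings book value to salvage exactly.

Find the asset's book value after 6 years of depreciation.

$57,631

Depreciable base = $187,596 − $23,900 = $163,696.
Year 1: ⌊$187,596 × 125%/7⌋ = $33,499. Book value $154,097.
Year 2: ⌊$154,097 × 125%/7⌋ = $27,517. Book value $126,580.
Year 3: ⌊$126,580 × 125%/7⌋ = $22,603. Book value $103,977.
Year 4: ⌊$103,977 × 125%/7⌋ = $18,567. Book value $85,410.
Year 5: ⌊$85,410 × 125%/7⌋ = $15,251. Book value $70,159.
Year 6: ⌊$70,159 × 125%/7⌋ = $12,528. Book value $57,631.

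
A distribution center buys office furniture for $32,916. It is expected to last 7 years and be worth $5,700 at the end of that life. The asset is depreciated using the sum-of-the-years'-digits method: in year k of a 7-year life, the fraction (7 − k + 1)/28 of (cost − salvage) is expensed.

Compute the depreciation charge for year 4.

Depreciable base = $32,916 − $5,700 = $27,216.
Sum of the years' digits = 7+6+5+4+3+2+1 = 28.
Year 1: $27,216 × 7/28 = $6,804. Book value $26,112.
Year 2: $27,216 × 6/28 = $5,832. Book value $20,280.
Year 3: $27,216 × 5/28 = $4,860. Book value $15,420.
Year 4: $27,216 × 4/28 = $3,888. Book value $11,532.

$3,888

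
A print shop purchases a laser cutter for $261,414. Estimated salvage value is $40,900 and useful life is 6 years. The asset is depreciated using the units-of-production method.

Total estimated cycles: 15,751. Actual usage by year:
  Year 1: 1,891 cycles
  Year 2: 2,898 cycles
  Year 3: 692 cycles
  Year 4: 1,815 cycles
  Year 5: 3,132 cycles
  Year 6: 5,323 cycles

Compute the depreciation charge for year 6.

$74,522

Depreciable base = $261,414 − $40,900 = $220,514.
Rate = $220,514 / 15,751 cycles = $14 per cycle.
Year 1: 1,891 × $14 = $26,474. Book value $234,940.
Year 2: 2,898 × $14 = $40,572. Book value $194,368.
Year 3: 692 × $14 = $9,688. Book value $184,680.
Year 4: 1,815 × $14 = $25,410. Book value $159,270.
Year 5: 3,132 × $14 = $43,848. Book value $115,422.
Year 6: 5,323 × $14 = $74,522. Book value $40,900.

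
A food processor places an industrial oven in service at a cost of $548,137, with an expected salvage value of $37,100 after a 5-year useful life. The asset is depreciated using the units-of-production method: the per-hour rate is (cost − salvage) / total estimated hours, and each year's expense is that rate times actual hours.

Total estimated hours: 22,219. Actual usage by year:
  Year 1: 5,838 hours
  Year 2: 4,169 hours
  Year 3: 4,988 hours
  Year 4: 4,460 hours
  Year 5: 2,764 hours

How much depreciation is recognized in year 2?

Depreciable base = $548,137 − $37,100 = $511,037.
Rate = $511,037 / 22,219 hours = $23 per hour.
Year 1: 5,838 × $23 = $134,274. Book value $413,863.
Year 2: 4,169 × $23 = $95,887. Book value $317,976.

$95,887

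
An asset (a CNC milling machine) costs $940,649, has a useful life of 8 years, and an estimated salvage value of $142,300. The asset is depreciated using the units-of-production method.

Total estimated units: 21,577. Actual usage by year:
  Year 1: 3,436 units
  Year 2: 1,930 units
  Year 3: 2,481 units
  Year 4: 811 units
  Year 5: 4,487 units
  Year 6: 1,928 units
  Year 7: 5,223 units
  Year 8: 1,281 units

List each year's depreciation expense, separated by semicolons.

$127,132; $71,410; $91,797; $30,007; $166,019; $71,336; $193,251; $47,397

Depreciable base = $940,649 − $142,300 = $798,349.
Rate = $798,349 / 21,577 units = $37 per unit.
Year 1: 3,436 × $37 = $127,132. Book value $813,517.
Year 2: 1,930 × $37 = $71,410. Book value $742,107.
Year 3: 2,481 × $37 = $91,797. Book value $650,310.
Year 4: 811 × $37 = $30,007. Book value $620,303.
Year 5: 4,487 × $37 = $166,019. Book value $454,284.
Year 6: 1,928 × $37 = $71,336. Book value $382,948.
Year 7: 5,223 × $37 = $193,251. Book value $189,697.
Year 8: 1,281 × $37 = $47,397. Book value $142,300.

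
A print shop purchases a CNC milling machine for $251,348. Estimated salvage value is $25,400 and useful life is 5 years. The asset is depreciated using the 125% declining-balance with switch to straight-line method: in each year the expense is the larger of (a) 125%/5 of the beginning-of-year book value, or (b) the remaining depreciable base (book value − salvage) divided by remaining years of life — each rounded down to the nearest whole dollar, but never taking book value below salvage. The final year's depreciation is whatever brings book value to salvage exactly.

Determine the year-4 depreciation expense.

Depreciable base = $251,348 − $25,400 = $225,948.
Year 1: DB = ⌊$251,348 × 125%/5⌋ = $62,837; SL = ⌊$225,948/5⌋ = $45,189 → take DB $62,837. Book value $188,511.
Year 2: DB = ⌊$188,511 × 125%/5⌋ = $47,127; SL = ⌊$163,111/4⌋ = $40,777 → take DB $47,127. Book value $141,384.
Year 3: DB = ⌊$141,384 × 125%/5⌋ = $35,346; SL = ⌊$115,984/3⌋ = $38,661 → take SL $38,661. Book value $102,723.
Year 4: DB = ⌊$102,723 × 125%/5⌋ = $25,680; SL = ⌊$77,323/2⌋ = $38,661 → take SL $38,661. Book value $64,062.

$38,661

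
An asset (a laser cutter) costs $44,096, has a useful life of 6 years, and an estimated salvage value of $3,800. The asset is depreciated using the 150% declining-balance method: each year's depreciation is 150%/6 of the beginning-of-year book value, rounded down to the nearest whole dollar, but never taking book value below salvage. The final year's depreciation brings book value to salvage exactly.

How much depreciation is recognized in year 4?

$4,650

Depreciable base = $44,096 − $3,800 = $40,296.
Year 1: ⌊$44,096 × 150%/6⌋ = $11,024. Book value $33,072.
Year 2: ⌊$33,072 × 150%/6⌋ = $8,268. Book value $24,804.
Year 3: ⌊$24,804 × 150%/6⌋ = $6,201. Book value $18,603.
Year 4: ⌊$18,603 × 150%/6⌋ = $4,650. Book value $13,953.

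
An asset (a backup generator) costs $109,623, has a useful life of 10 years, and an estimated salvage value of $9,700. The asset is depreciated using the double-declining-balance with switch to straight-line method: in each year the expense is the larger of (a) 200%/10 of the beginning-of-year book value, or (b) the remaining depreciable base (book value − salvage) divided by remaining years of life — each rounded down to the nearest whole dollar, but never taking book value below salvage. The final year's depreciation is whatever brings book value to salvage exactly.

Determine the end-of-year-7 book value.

Depreciable base = $109,623 − $9,700 = $99,923.
Year 1: DB = ⌊$109,623 × 200%/10⌋ = $21,924; SL = ⌊$99,923/10⌋ = $9,992 → take DB $21,924. Book value $87,699.
Year 2: DB = ⌊$87,699 × 200%/10⌋ = $17,539; SL = ⌊$77,999/9⌋ = $8,666 → take DB $17,539. Book value $70,160.
Year 3: DB = ⌊$70,160 × 200%/10⌋ = $14,032; SL = ⌊$60,460/8⌋ = $7,557 → take DB $14,032. Book value $56,128.
Year 4: DB = ⌊$56,128 × 200%/10⌋ = $11,225; SL = ⌊$46,428/7⌋ = $6,632 → take DB $11,225. Book value $44,903.
Year 5: DB = ⌊$44,903 × 200%/10⌋ = $8,980; SL = ⌊$35,203/6⌋ = $5,867 → take DB $8,980. Book value $35,923.
Year 6: DB = ⌊$35,923 × 200%/10⌋ = $7,184; SL = ⌊$26,223/5⌋ = $5,244 → take DB $7,184. Book value $28,739.
Year 7: DB = ⌊$28,739 × 200%/10⌋ = $5,747; SL = ⌊$19,039/4⌋ = $4,759 → take DB $5,747. Book value $22,992.

$22,992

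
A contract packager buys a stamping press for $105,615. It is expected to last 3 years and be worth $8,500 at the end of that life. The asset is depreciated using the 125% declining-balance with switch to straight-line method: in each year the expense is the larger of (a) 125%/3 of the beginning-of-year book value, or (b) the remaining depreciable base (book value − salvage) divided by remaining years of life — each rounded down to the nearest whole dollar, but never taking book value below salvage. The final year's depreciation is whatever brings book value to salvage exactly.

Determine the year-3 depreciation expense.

Depreciable base = $105,615 − $8,500 = $97,115.
Year 1: DB = ⌊$105,615 × 125%/3⌋ = $44,006; SL = ⌊$97,115/3⌋ = $32,371 → take DB $44,006. Book value $61,609.
Year 2: DB = ⌊$61,609 × 125%/3⌋ = $25,670; SL = ⌊$53,109/2⌋ = $26,554 → take SL $26,554. Book value $35,055.
Year 3 (final): $35,055 − $8,500 = $26,555. Book value $8,500.

$26,555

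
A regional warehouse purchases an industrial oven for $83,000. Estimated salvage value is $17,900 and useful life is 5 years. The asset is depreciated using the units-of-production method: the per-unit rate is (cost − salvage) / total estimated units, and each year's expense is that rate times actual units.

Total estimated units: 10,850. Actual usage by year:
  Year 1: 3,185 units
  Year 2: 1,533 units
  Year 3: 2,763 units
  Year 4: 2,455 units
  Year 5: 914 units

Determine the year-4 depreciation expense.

$14,730

Depreciable base = $83,000 − $17,900 = $65,100.
Rate = $65,100 / 10,850 units = $6 per unit.
Year 1: 3,185 × $6 = $19,110. Book value $63,890.
Year 2: 1,533 × $6 = $9,198. Book value $54,692.
Year 3: 2,763 × $6 = $16,578. Book value $38,114.
Year 4: 2,455 × $6 = $14,730. Book value $23,384.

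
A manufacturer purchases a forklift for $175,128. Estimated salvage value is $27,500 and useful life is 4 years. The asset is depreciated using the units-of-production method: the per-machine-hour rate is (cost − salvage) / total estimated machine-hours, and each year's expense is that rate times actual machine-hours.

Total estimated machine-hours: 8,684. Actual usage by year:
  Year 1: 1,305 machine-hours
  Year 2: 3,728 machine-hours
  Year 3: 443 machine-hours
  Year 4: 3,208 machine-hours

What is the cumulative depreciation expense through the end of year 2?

$85,561

Depreciable base = $175,128 − $27,500 = $147,628.
Rate = $147,628 / 8,684 machine-hours = $17 per machine-hour.
Year 1: 1,305 × $17 = $22,185. Book value $152,943.
Year 2: 3,728 × $17 = $63,376. Book value $89,567.
Accumulated through year 2 = $175,128 − $89,567 = $85,561.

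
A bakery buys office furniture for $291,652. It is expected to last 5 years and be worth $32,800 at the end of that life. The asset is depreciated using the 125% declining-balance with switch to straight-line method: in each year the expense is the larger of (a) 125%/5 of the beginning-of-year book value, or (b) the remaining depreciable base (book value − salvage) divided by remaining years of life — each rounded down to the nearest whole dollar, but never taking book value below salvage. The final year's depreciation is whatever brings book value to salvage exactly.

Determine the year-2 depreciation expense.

$54,684

Depreciable base = $291,652 − $32,800 = $258,852.
Year 1: DB = ⌊$291,652 × 125%/5⌋ = $72,913; SL = ⌊$258,852/5⌋ = $51,770 → take DB $72,913. Book value $218,739.
Year 2: DB = ⌊$218,739 × 125%/5⌋ = $54,684; SL = ⌊$185,939/4⌋ = $46,484 → take DB $54,684. Book value $164,055.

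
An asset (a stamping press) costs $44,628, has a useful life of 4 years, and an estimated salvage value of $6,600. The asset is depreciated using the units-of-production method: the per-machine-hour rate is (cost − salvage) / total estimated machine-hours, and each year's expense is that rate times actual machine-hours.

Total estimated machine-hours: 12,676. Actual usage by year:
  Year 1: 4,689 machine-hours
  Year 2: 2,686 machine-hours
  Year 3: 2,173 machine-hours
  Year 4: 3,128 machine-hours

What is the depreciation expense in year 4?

$9,384

Depreciable base = $44,628 − $6,600 = $38,028.
Rate = $38,028 / 12,676 machine-hours = $3 per machine-hour.
Year 1: 4,689 × $3 = $14,067. Book value $30,561.
Year 2: 2,686 × $3 = $8,058. Book value $22,503.
Year 3: 2,173 × $3 = $6,519. Book value $15,984.
Year 4: 3,128 × $3 = $9,384. Book value $6,600.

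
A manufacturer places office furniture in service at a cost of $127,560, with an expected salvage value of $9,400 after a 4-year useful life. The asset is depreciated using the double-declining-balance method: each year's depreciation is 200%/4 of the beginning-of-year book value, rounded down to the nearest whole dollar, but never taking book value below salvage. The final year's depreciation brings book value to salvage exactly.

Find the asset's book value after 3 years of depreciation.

$15,945

Depreciable base = $127,560 − $9,400 = $118,160.
Year 1: ⌊$127,560 × 200%/4⌋ = $63,780. Book value $63,780.
Year 2: ⌊$63,780 × 200%/4⌋ = $31,890. Book value $31,890.
Year 3: ⌊$31,890 × 200%/4⌋ = $15,945. Book value $15,945.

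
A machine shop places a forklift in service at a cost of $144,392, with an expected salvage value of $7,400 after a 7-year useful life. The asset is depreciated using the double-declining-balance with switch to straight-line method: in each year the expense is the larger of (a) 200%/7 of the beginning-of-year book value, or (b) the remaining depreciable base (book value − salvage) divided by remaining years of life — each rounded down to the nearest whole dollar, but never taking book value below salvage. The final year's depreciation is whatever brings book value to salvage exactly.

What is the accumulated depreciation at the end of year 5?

$117,543

Depreciable base = $144,392 − $7,400 = $136,992.
Year 1: DB = ⌊$144,392 × 200%/7⌋ = $41,254; SL = ⌊$136,992/7⌋ = $19,570 → take DB $41,254. Book value $103,138.
Year 2: DB = ⌊$103,138 × 200%/7⌋ = $29,468; SL = ⌊$95,738/6⌋ = $15,956 → take DB $29,468. Book value $73,670.
Year 3: DB = ⌊$73,670 × 200%/7⌋ = $21,048; SL = ⌊$66,270/5⌋ = $13,254 → take DB $21,048. Book value $52,622.
Year 4: DB = ⌊$52,622 × 200%/7⌋ = $15,034; SL = ⌊$45,222/4⌋ = $11,305 → take DB $15,034. Book value $37,588.
Year 5: DB = ⌊$37,588 × 200%/7⌋ = $10,739; SL = ⌊$30,188/3⌋ = $10,062 → take DB $10,739. Book value $26,849.
Accumulated through year 5 = $144,392 − $26,849 = $117,543.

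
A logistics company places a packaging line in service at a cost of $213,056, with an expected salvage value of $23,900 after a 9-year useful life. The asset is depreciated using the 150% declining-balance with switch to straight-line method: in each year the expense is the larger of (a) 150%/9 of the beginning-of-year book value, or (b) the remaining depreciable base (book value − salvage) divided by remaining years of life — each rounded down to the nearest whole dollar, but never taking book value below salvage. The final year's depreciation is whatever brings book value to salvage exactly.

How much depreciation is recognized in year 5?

$17,124

Depreciable base = $213,056 − $23,900 = $189,156.
Year 1: DB = ⌊$213,056 × 150%/9⌋ = $35,509; SL = ⌊$189,156/9⌋ = $21,017 → take DB $35,509. Book value $177,547.
Year 2: DB = ⌊$177,547 × 150%/9⌋ = $29,591; SL = ⌊$153,647/8⌋ = $19,205 → take DB $29,591. Book value $147,956.
Year 3: DB = ⌊$147,956 × 150%/9⌋ = $24,659; SL = ⌊$124,056/7⌋ = $17,722 → take DB $24,659. Book value $123,297.
Year 4: DB = ⌊$123,297 × 150%/9⌋ = $20,549; SL = ⌊$99,397/6⌋ = $16,566 → take DB $20,549. Book value $102,748.
Year 5: DB = ⌊$102,748 × 150%/9⌋ = $17,124; SL = ⌊$78,848/5⌋ = $15,769 → take DB $17,124. Book value $85,624.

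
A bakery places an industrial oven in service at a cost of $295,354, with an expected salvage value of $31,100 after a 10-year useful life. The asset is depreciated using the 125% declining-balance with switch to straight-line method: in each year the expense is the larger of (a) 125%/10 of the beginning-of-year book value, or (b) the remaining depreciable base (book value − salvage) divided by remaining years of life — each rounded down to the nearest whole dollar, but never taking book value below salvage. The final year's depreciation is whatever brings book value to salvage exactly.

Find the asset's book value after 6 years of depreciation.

$125,788

Depreciable base = $295,354 − $31,100 = $264,254.
Year 1: DB = ⌊$295,354 × 125%/10⌋ = $36,919; SL = ⌊$264,254/10⌋ = $26,425 → take DB $36,919. Book value $258,435.
Year 2: DB = ⌊$258,435 × 125%/10⌋ = $32,304; SL = ⌊$227,335/9⌋ = $25,259 → take DB $32,304. Book value $226,131.
Year 3: DB = ⌊$226,131 × 125%/10⌋ = $28,266; SL = ⌊$195,031/8⌋ = $24,378 → take DB $28,266. Book value $197,865.
Year 4: DB = ⌊$197,865 × 125%/10⌋ = $24,733; SL = ⌊$166,765/7⌋ = $23,823 → take DB $24,733. Book value $173,132.
Year 5: DB = ⌊$173,132 × 125%/10⌋ = $21,641; SL = ⌊$142,032/6⌋ = $23,672 → take SL $23,672. Book value $149,460.
Year 6: DB = ⌊$149,460 × 125%/10⌋ = $18,682; SL = ⌊$118,360/5⌋ = $23,672 → take SL $23,672. Book value $125,788.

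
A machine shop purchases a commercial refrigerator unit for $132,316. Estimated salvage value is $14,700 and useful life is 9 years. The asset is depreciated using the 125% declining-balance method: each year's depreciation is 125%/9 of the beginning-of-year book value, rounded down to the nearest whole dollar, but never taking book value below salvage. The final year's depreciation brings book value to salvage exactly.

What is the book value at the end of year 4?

Depreciable base = $132,316 − $14,700 = $117,616.
Year 1: ⌊$132,316 × 125%/9⌋ = $18,377. Book value $113,939.
Year 2: ⌊$113,939 × 125%/9⌋ = $15,824. Book value $98,115.
Year 3: ⌊$98,115 × 125%/9⌋ = $13,627. Book value $84,488.
Year 4: ⌊$84,488 × 125%/9⌋ = $11,734. Book value $72,754.

$72,754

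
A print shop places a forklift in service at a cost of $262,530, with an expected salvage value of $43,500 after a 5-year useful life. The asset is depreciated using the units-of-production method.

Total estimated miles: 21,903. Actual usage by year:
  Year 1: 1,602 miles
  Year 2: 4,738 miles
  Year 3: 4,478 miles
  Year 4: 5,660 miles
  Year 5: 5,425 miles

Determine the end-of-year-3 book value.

$154,350

Depreciable base = $262,530 − $43,500 = $219,030.
Rate = $219,030 / 21,903 miles = $10 per mile.
Year 1: 1,602 × $10 = $16,020. Book value $246,510.
Year 2: 4,738 × $10 = $47,380. Book value $199,130.
Year 3: 4,478 × $10 = $44,780. Book value $154,350.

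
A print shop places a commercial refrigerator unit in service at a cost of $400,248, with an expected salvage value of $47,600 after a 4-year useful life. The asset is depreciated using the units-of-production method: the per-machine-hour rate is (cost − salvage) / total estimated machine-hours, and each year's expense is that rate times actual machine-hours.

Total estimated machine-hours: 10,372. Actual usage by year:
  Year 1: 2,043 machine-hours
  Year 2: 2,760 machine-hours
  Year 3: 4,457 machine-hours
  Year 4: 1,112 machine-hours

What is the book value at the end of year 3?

Depreciable base = $400,248 − $47,600 = $352,648.
Rate = $352,648 / 10,372 machine-hours = $34 per machine-hour.
Year 1: 2,043 × $34 = $69,462. Book value $330,786.
Year 2: 2,760 × $34 = $93,840. Book value $236,946.
Year 3: 4,457 × $34 = $151,538. Book value $85,408.

$85,408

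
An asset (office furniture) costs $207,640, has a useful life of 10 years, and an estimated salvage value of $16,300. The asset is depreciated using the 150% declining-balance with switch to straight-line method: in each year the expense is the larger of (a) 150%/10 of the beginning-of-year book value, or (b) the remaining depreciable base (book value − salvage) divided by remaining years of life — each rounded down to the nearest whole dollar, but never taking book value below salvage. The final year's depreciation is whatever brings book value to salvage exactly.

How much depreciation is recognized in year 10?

$15,167

Depreciable base = $207,640 − $16,300 = $191,340.
Year 1: DB = ⌊$207,640 × 150%/10⌋ = $31,146; SL = ⌊$191,340/10⌋ = $19,134 → take DB $31,146. Book value $176,494.
Year 2: DB = ⌊$176,494 × 150%/10⌋ = $26,474; SL = ⌊$160,194/9⌋ = $17,799 → take DB $26,474. Book value $150,020.
Year 3: DB = ⌊$150,020 × 150%/10⌋ = $22,503; SL = ⌊$133,720/8⌋ = $16,715 → take DB $22,503. Book value $127,517.
Year 4: DB = ⌊$127,517 × 150%/10⌋ = $19,127; SL = ⌊$111,217/7⌋ = $15,888 → take DB $19,127. Book value $108,390.
Year 5: DB = ⌊$108,390 × 150%/10⌋ = $16,258; SL = ⌊$92,090/6⌋ = $15,348 → take DB $16,258. Book value $92,132.
Year 6: DB = ⌊$92,132 × 150%/10⌋ = $13,819; SL = ⌊$75,832/5⌋ = $15,166 → take SL $15,166. Book value $76,966.
Year 7: DB = ⌊$76,966 × 150%/10⌋ = $11,544; SL = ⌊$60,666/4⌋ = $15,166 → take SL $15,166. Book value $61,800.
Year 8: DB = ⌊$61,800 × 150%/10⌋ = $9,270; SL = ⌊$45,500/3⌋ = $15,166 → take SL $15,166. Book value $46,634.
Year 9: DB = ⌊$46,634 × 150%/10⌋ = $6,995; SL = ⌊$30,334/2⌋ = $15,167 → take SL $15,167. Book value $31,467.
Year 10 (final): $31,467 − $16,300 = $15,167. Book value $16,300.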